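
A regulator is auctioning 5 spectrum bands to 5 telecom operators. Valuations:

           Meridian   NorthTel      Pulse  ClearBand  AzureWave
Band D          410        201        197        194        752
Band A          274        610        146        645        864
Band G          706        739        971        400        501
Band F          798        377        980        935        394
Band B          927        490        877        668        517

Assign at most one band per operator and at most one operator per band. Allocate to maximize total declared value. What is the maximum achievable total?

Optimal: Meridian→Band B ($927M), NorthTel→Band A ($610M), Pulse→Band G ($971M), ClearBand→Band F ($935M), AzureWave→Band D ($752M) — total 927+610+971+935+752 = $4195M.
Checked against all permutations: $4195M is optimal.

Maximum total: $4195M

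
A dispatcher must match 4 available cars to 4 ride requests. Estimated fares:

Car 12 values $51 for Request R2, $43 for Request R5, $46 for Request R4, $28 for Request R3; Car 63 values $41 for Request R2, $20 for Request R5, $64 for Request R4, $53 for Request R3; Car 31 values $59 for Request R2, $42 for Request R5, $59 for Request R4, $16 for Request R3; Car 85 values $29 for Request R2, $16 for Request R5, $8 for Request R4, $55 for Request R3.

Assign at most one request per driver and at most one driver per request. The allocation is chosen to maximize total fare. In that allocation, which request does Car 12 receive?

Optimal: Car 12→Request R5 ($43), Car 63→Request R4 ($64), Car 31→Request R2 ($59), Car 85→Request R3 ($55) — total 43+64+59+55 = $221.
Swapping Car 85↔Car 12 (Car 85→Request R5 $16, Car 12→Request R3 $28) loses 54.
No other one-to-one assignment exceeds $221.
Car 12's own top request is Request R2 ($51), but forcing Car 12→Request R2 and reassigning the rest optimally gives only $212 — worse by 9.

Car 12 receives Request R5.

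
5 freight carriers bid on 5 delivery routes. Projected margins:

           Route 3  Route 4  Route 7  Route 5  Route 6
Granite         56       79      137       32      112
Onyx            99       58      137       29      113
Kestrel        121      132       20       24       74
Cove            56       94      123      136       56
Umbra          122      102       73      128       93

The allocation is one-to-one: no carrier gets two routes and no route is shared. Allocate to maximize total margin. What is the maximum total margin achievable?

Maximum total: $640k

Optimal: Granite→Route 7 ($137k), Onyx→Route 6 ($113k), Kestrel→Route 4 ($132k), Cove→Route 5 ($136k), Umbra→Route 3 ($122k) — total 137+113+132+136+122 = $640k.
Checked against all permutations: $640k is optimal.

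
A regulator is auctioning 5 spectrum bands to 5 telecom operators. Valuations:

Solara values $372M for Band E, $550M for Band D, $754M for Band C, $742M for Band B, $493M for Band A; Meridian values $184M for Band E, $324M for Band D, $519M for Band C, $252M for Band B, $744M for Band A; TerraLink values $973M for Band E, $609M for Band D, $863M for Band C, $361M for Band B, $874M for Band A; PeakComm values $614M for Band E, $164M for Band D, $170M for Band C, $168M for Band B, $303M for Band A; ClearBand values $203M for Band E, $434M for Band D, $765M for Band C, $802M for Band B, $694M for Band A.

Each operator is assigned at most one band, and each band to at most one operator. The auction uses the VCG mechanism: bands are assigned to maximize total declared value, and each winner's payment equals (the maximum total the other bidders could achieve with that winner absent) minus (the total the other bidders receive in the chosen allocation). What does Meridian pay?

Meridian pays $215M.

Efficient allocation: Solara→Band D ($550M), Meridian→Band A ($744M), TerraLink→Band C ($863M), PeakComm→Band E ($614M), ClearBand→Band B ($802M); total welfare W = $3573M.
Meridian receives Band A at value $744M, so the others get W − 744 = $2829M.
Without Meridian: best allocation of the remaining 4 bidders over all 5 bands is Solara→Band C ($754M), TerraLink→Band A ($874M), PeakComm→Band E ($614M), ClearBand→Band B ($802M), total $3044M.
VCG payment = (others' best without Meridian) − (others' welfare with Meridian) = 3044 − 2829 = $215M.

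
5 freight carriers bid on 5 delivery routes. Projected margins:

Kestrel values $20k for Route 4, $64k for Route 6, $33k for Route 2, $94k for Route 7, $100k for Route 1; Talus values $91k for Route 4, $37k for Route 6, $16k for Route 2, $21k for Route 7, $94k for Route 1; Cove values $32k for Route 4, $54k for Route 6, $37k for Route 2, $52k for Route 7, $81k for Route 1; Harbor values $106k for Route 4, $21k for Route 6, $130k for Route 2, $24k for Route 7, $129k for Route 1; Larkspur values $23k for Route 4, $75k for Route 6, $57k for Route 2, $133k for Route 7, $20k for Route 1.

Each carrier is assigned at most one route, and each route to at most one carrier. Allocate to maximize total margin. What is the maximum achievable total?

Max total: $508k

Optimal: Kestrel→Route 1 ($100k), Talus→Route 4 ($91k), Cove→Route 6 ($54k), Harbor→Route 2 ($130k), Larkspur→Route 7 ($133k) — total 100+91+54+130+133 = $508k.
Column-greedy (each route in turn goes to its best remaining carrier) gives $406k, worse by 102.
Next-best assignment: Kestrel→Route 6, Talus→Route 4, Cove→Route 1, Harbor→Route 2, Larkspur→Route 7 = $499k.
Checked against all permutations: $508k is optimal.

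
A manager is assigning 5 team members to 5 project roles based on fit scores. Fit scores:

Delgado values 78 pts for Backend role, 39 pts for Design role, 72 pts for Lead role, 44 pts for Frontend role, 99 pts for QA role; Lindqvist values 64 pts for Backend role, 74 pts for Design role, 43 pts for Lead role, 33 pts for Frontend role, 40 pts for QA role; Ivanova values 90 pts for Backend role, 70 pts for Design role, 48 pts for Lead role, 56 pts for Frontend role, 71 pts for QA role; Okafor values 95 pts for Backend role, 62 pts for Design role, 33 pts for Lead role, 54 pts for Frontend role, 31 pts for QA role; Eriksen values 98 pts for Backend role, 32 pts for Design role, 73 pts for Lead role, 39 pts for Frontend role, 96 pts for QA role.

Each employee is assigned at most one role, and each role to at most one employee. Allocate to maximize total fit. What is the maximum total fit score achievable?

Max total: 397 pts

Optimal: Delgado→QA role (99 pts), Lindqvist→Design role (74 pts), Ivanova→Frontend role (56 pts), Okafor→Backend role (95 pts), Eriksen→Lead role (73 pts) — total 99+74+56+95+73 = 397 pts.
Column-greedy (each role in turn goes to its best remaining employee) gives 331 pts, worse by 66.
Swapping Lindqvist↔Delgado (Lindqvist→QA role 40 pts, Delgado→Design role 39 pts) loses 94.
Checked against all permutations: 397 pts is optimal.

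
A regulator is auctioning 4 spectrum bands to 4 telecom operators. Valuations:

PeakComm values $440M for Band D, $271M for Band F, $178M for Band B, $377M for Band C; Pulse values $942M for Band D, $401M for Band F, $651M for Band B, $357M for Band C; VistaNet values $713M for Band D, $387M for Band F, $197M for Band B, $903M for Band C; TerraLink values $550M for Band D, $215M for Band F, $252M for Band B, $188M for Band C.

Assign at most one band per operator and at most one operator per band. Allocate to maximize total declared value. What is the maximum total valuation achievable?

Max total: $2375M

This is the linear assignment problem.
Optimal: PeakComm→Band F ($271M), Pulse→Band B ($651M), VistaNet→Band C ($903M), TerraLink→Band D ($550M) — total 271+651+903+550 = $2375M.
Max-entry greedy (repeatedly take the single best remaining cell) gives $2368M, worse by 7.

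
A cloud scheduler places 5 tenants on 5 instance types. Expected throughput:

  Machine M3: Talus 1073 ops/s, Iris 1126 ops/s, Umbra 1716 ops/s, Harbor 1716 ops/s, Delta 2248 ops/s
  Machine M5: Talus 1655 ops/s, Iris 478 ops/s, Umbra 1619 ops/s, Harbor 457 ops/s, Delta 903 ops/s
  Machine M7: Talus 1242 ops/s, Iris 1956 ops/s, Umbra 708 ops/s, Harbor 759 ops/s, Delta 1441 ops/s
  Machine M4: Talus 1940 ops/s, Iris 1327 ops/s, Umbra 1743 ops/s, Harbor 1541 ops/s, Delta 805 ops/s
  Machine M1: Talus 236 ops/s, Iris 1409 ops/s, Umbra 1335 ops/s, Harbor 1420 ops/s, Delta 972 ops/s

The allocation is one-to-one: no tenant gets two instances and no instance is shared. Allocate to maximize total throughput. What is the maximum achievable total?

Optimal: Talus→Machine M4 (1940 ops/s), Iris→Machine M7 (1956 ops/s), Umbra→Machine M5 (1619 ops/s), Harbor→Machine M1 (1420 ops/s), Delta→Machine M3 (2248 ops/s) — total 1940+1956+1619+1420+2248 = 9183 ops/s.
Row-greedy (each tenant in turn takes its best remaining instance) gives 7935 ops/s, worse by 1248.

Maximum total: 9183 ops/s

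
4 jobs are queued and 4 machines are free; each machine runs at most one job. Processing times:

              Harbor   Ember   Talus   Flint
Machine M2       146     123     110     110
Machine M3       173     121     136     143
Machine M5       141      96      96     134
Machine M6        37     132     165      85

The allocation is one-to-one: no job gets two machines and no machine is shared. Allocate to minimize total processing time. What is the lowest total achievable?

Min total: 364 min

Optimal: Harbor→Machine M6 (37 min), Ember→Machine M3 (121 min), Talus→Machine M5 (96 min), Flint→Machine M2 (110 min) — total 37+121+96+110 = 364 min.
Column-greedy (each machine in turn goes to its cheapest remaining job) gives 402 min, worse by 38.
Every other assignment is strictly worse.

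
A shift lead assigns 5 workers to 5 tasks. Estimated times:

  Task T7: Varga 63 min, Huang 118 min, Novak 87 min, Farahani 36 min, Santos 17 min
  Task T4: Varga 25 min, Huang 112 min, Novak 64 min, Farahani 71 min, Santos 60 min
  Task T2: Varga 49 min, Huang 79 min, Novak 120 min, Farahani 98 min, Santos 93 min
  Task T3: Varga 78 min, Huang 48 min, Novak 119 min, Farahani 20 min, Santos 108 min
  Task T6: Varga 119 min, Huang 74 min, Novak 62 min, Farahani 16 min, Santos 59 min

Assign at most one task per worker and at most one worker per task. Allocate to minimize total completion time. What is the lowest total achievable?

Optimal: Varga→Task T2 (49 min), Huang→Task T3 (48 min), Novak→Task T4 (64 min), Farahani→Task T6 (16 min), Santos→Task T7 (17 min) — total 49+48+64+16+17 = 194 min.
Column-greedy (each task in turn goes to its cheapest remaining worker) gives 203 min, worse by 9.
Next-best assignment: Varga→Task T4, Huang→Task T2, Novak→Task T6, Farahani→Task T3, Santos→Task T7 = 203 min.
No other one-to-one assignment undercuts 194 min.

Minimum total: 194 min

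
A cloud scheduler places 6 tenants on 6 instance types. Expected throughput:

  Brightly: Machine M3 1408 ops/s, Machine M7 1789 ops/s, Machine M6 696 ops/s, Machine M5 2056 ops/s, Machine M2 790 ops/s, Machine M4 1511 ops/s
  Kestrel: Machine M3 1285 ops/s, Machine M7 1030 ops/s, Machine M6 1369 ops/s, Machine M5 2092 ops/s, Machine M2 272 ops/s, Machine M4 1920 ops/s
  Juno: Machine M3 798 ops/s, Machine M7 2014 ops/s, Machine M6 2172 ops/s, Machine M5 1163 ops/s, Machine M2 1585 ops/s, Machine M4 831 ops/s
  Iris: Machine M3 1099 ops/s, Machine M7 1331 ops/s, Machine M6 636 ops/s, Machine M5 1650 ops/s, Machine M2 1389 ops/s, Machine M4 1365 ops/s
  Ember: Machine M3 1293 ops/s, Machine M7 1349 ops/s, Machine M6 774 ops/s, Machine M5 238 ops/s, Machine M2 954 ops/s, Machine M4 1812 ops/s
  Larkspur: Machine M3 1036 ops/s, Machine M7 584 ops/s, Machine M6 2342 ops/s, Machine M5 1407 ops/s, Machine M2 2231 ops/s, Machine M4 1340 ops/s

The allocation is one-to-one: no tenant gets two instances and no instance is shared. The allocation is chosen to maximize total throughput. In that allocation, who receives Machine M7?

Brightly receives Machine M7.

Optimal: Brightly→Machine M7 (1789 ops/s), Kestrel→Machine M5 (2092 ops/s), Juno→Machine M6 (2172 ops/s), Iris→Machine M3 (1099 ops/s), Ember→Machine M4 (1812 ops/s), Larkspur→Machine M2 (2231 ops/s) — total 1789+2092+2172+1099+1812+2231 = 11195 ops/s.
Checked against all permutations: 11195 ops/s is optimal.
Brightly's own top instance is Machine M5 (2056 ops/s), but forcing Brightly→Machine M5 and reassigning the rest optimally gives only 11014 ops/s — worse by 181.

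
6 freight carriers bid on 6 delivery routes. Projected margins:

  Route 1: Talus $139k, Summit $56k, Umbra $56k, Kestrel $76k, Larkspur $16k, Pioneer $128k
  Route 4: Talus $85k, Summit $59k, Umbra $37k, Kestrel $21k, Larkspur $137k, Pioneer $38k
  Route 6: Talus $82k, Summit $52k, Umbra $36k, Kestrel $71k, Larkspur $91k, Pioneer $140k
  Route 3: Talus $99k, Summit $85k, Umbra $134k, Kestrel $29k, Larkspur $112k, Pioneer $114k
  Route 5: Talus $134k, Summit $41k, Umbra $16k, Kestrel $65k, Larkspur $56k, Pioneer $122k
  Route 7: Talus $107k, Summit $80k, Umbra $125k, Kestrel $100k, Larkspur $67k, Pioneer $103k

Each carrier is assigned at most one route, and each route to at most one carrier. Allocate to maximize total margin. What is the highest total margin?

Max total: $701k

This is the linear assignment problem.
Optimal: Talus→Route 5 ($134k), Summit→Route 1 ($56k), Umbra→Route 3 ($134k), Kestrel→Route 7 ($100k), Larkspur→Route 4 ($137k), Pioneer→Route 6 ($140k) — total 134+56+134+100+137+140 = $701k.
Column-greedy (each route in turn goes to its best remaining carrier) gives $695k, worse by 6.
No other one-to-one assignment exceeds $701k.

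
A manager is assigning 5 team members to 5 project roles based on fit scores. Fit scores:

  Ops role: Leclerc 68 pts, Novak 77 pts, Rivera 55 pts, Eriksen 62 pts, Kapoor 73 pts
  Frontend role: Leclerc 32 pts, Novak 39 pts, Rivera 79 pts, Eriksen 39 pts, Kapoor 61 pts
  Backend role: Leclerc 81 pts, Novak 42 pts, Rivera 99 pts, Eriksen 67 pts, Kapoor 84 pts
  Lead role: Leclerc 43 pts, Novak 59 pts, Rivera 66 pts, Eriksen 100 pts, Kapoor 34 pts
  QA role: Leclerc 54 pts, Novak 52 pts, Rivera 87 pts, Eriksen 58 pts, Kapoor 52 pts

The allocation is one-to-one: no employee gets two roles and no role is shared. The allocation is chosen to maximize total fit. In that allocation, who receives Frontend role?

Kapoor receives Frontend role.

Optimal: Leclerc→Backend role (81 pts), Novak→Ops role (77 pts), Rivera→QA role (87 pts), Eriksen→Lead role (100 pts), Kapoor→Frontend role (61 pts) — total 81+77+87+100+61 = 406 pts.
Column-greedy (each role in turn goes to its best remaining employee) gives 394 pts, worse by 12.
Next-best assignment: Leclerc→QA role, Novak→Ops role, Rivera→Frontend role, Eriksen→Lead role, Kapoor→Backend role = 394 pts.
No other one-to-one assignment exceeds 406 pts.
Kapoor's own top role is Backend role (84 pts), but forcing Kapoor→Backend role and reassigning the rest optimally gives only 394 pts — worse by 12.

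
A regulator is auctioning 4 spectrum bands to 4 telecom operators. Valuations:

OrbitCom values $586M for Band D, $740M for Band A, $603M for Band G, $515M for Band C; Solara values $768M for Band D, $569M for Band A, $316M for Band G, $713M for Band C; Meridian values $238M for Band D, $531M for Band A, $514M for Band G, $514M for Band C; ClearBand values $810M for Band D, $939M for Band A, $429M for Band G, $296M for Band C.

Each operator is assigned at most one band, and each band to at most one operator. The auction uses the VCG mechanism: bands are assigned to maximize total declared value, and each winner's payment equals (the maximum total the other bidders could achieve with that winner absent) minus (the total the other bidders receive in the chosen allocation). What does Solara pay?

Solara pays $8M.

Efficient allocation: OrbitCom→Band G ($603M), Solara→Band D ($768M), Meridian→Band C ($514M), ClearBand→Band A ($939M); total welfare W = $2824M.
Solara receives Band D at value $768M, so the others get W − 768 = $2056M.
Without Solara: best allocation of the remaining 3 bidders over all 4 bands is OrbitCom→Band A ($740M), Meridian→Band G ($514M), ClearBand→Band D ($810M), total $2064M.
VCG payment = (others' best without Solara) − (others' welfare with Solara) = 2064 − 2056 = $8M.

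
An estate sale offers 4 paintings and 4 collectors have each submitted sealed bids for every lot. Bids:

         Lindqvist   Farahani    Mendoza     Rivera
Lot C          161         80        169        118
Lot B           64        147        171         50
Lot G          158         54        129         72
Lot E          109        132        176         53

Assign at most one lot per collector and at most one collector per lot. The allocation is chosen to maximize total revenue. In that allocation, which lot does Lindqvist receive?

Lindqvist receives Lot G.

This is a one-to-one assignment (maximum-weight bipartite matching).
Optimal: Lindqvist→Lot G ($158), Farahani→Lot B ($147), Mendoza→Lot E ($176), Rivera→Lot C ($118) — total 158+147+176+118 = $599.
Row-greedy (each collector in turn takes its best remaining lot) gives $556, worse by 43.
Next-best assignment: Lindqvist→Lot G, Farahani→Lot E, Mendoza→Lot B, Rivera→Lot C = $579.
Swapping Lindqvist↔Farahani (Lindqvist→Lot B $64, Farahani→Lot G $54) loses 187.
Every other assignment is strictly worse.
Lindqvist's own top lot is Lot C ($161), but forcing Lindqvist→Lot C and reassigning the rest optimally gives only $556 — worse by 43.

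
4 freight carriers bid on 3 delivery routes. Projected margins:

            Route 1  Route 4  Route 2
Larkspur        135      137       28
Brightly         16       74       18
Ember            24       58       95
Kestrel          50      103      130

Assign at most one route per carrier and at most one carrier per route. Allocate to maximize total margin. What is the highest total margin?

Max total: $339k

This is the linear assignment problem.
Optimal: Larkspur→Route 1 ($135k), Brightly→Route 4 ($74k), Kestrel→Route 2 ($130k) — total 135+74+130 = $339k.
Row-greedy (each carrier in turn takes its best remaining route) gives $179k, worse by 160.
Next-best assignment: Larkspur→Route 1, Kestrel→Route 4, Ember→Route 2 = $333k.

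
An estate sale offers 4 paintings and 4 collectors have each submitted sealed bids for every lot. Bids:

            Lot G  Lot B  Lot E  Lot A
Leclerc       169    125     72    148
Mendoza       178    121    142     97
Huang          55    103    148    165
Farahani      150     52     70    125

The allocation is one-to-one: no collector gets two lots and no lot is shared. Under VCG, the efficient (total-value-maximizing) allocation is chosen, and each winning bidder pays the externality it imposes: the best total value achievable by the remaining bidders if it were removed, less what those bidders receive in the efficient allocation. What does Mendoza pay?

Mendoza pays $6.

Efficient allocation: Leclerc→Lot B ($125), Mendoza→Lot E ($142), Huang→Lot A ($165), Farahani→Lot G ($150); total welfare W = $582.
Mendoza receives Lot E at value $142, so the others get W − 142 = $440.
Without Mendoza: best allocation of the remaining 3 bidders over all 4 lots is Leclerc→Lot A ($148), Huang→Lot E ($148), Farahani→Lot G ($150), total $446.
VCG payment = (others' best without Mendoza) − (others' welfare with Mendoza) = 446 − 440 = $6.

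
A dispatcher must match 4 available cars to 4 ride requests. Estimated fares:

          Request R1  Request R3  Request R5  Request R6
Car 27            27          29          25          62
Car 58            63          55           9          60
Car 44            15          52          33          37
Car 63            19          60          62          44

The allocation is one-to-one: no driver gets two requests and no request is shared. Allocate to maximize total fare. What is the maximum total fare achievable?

Maximum total: $239

This is the linear assignment problem.
Optimal: Car 27→Request R6 ($62), Car 58→Request R1 ($63), Car 44→Request R3 ($52), Car 63→Request R5 ($62) — total 62+63+52+62 = $239.
Column-greedy (each request in turn goes to its best remaining driver) gives $218, worse by 21.
Swapping Car 44↔Car 27 (Car 44→Request R6 $37, Car 27→Request R3 $29) loses 48.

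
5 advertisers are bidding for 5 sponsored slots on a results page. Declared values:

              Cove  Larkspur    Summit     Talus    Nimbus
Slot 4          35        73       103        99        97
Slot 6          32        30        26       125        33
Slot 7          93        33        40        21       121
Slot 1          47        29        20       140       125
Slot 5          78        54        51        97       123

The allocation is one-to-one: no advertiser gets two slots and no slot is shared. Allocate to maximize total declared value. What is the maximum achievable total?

Max total: $500

This is a one-to-one assignment (maximum-weight bipartite matching).
Optimal: Cove→Slot 7 ($93), Larkspur→Slot 5 ($54), Summit→Slot 4 ($103), Talus→Slot 6 ($125), Nimbus→Slot 1 ($125) — total 93+54+103+125+125 = $500.
Column-greedy (each slot in turn goes to its best remaining advertiser) gives $450, worse by 50.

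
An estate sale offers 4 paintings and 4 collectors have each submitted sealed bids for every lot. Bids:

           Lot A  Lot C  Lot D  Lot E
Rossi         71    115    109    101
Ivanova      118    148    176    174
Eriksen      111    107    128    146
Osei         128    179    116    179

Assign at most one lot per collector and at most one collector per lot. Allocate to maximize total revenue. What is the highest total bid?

Optimal: Rossi→Lot C ($115), Ivanova→Lot D ($176), Eriksen→Lot A ($111), Osei→Lot E ($179) — total 115+176+111+179 = $581.
Column-greedy (each lot in turn goes to its best remaining collector) gives $505, worse by 76.
Next-best assignment: Rossi→Lot D, Ivanova→Lot E, Eriksen→Lot A, Osei→Lot C = $573.
Checked against all permutations: $581 is optimal.

Max total: $581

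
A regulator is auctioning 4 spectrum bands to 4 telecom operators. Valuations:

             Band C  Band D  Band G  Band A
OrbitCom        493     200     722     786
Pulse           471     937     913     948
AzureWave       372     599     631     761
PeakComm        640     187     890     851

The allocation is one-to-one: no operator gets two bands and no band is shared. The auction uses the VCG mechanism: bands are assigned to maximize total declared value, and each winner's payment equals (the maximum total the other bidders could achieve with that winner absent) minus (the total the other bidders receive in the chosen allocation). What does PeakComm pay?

PeakComm pays $229M.

Efficient allocation: OrbitCom→Band C ($493M), Pulse→Band D ($937M), AzureWave→Band A ($761M), PeakComm→Band G ($890M); total welfare W = $3081M.
PeakComm receives Band G at value $890M, so the others get W − 890 = $2191M.
Without PeakComm: best allocation of the remaining 3 bidders over all 4 bands is OrbitCom→Band G ($722M), Pulse→Band D ($937M), AzureWave→Band A ($761M), total $2420M.
VCG payment = (others' best without PeakComm) − (others' welfare with PeakComm) = 2420 − 2191 = $229M.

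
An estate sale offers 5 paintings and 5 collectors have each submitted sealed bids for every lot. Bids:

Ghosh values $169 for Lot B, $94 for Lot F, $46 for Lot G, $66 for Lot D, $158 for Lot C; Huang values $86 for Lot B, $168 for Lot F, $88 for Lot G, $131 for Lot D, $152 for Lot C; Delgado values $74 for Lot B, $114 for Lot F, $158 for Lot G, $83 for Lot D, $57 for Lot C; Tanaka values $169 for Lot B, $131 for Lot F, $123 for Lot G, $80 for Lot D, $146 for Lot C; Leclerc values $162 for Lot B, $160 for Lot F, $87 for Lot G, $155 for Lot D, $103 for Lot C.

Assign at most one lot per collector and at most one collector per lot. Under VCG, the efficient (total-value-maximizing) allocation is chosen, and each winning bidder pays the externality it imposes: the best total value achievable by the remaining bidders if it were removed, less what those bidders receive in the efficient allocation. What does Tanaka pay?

Tanaka pays $11.

Efficient allocation: Ghosh→Lot C ($158), Huang→Lot F ($168), Delgado→Lot G ($158), Tanaka→Lot B ($169), Leclerc→Lot D ($155); total welfare W = $808.
Tanaka receives Lot B at value $169, so the others get W − 169 = $639.
Without Tanaka: best allocation of the remaining 4 bidders over all 5 lots is Ghosh→Lot B ($169), Huang→Lot F ($168), Delgado→Lot G ($158), Leclerc→Lot D ($155), total $650.
VCG payment = (others' best without Tanaka) − (others' welfare with Tanaka) = 650 − 639 = $11.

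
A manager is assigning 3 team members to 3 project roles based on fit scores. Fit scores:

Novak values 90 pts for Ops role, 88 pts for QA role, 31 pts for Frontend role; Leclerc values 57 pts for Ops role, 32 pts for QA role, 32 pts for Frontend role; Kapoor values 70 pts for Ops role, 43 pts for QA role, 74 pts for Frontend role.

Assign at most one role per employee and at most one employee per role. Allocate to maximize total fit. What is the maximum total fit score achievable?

This is the linear assignment problem.
Optimal: Novak→QA role (88 pts), Leclerc→Ops role (57 pts), Kapoor→Frontend role (74 pts) — total 88+57+74 = 219 pts.
Row-greedy (each employee in turn takes its best remaining role) gives 196 pts, worse by 23.
Swapping Novak↔Kapoor (Novak→Frontend role 31 pts, Kapoor→QA role 43 pts) loses 88.
Every other assignment is strictly worse.

Max total: 219 pts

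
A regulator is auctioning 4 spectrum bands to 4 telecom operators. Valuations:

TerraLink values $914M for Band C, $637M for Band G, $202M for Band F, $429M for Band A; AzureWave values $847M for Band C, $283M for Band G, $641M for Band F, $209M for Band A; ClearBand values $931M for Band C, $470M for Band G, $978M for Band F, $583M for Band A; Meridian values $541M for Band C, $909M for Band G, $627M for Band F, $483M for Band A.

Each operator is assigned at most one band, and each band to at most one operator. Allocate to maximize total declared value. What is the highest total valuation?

Treat this as an assignment problem: match each operator to one band.
Optimal: TerraLink→Band A ($429M), AzureWave→Band C ($847M), ClearBand→Band F ($978M), Meridian→Band G ($909M) — total 429+847+978+909 = $3163M.
Max-entry greedy (repeatedly take the single best remaining cell) gives $3010M, worse by 153.
Next-best assignment: TerraLink→Band C, AzureWave→Band F, ClearBand→Band A, Meridian→Band G = $3047M.
Every other assignment is strictly worse.

Maximum total: $3163M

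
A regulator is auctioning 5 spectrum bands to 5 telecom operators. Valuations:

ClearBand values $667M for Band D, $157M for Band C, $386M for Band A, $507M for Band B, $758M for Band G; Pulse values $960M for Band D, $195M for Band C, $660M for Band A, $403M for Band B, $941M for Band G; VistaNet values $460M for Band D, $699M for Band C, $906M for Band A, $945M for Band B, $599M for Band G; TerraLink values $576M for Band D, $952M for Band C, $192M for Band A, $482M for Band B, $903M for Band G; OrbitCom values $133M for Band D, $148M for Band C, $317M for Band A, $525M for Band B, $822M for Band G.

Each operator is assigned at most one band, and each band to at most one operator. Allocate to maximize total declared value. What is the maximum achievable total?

Optimal: ClearBand→Band B ($507M), Pulse→Band D ($960M), VistaNet→Band A ($906M), TerraLink→Band C ($952M), OrbitCom→Band G ($822M) — total 507+960+906+952+822 = $4147M.
Max-entry greedy (repeatedly take the single best remaining cell) gives $4065M, worse by 82.

Maximum total: $4147M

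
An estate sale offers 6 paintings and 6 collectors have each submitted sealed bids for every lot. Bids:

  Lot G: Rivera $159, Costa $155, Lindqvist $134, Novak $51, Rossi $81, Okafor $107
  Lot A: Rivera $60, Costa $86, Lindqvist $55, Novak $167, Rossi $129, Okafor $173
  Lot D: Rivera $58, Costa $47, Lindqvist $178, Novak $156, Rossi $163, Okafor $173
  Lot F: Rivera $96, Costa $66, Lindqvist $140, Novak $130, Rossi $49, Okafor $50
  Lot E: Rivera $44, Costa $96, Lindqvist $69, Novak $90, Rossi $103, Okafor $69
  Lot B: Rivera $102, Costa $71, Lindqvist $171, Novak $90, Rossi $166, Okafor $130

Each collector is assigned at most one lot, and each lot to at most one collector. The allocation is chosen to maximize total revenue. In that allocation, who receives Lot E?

This is the linear assignment problem.
Optimal: Rivera→Lot G ($159), Costa→Lot E ($96), Lindqvist→Lot D ($178), Novak→Lot F ($130), Rossi→Lot B ($166), Okafor→Lot A ($173) — total 159+96+178+130+166+173 = $902.
Row-greedy (each collector in turn takes its best remaining lot) gives $816, worse by 86.
Next-best assignment: Rivera→Lot G, Costa→Lot E, Lindqvist→Lot F, Novak→Lot A, Rossi→Lot B, Okafor→Lot D = $901.
Every other assignment is strictly worse.
Costa's own top lot is Lot G ($155), but forcing Costa→Lot G and reassigning the rest optimally gives only $865 — worse by 37.

Costa receives Lot E.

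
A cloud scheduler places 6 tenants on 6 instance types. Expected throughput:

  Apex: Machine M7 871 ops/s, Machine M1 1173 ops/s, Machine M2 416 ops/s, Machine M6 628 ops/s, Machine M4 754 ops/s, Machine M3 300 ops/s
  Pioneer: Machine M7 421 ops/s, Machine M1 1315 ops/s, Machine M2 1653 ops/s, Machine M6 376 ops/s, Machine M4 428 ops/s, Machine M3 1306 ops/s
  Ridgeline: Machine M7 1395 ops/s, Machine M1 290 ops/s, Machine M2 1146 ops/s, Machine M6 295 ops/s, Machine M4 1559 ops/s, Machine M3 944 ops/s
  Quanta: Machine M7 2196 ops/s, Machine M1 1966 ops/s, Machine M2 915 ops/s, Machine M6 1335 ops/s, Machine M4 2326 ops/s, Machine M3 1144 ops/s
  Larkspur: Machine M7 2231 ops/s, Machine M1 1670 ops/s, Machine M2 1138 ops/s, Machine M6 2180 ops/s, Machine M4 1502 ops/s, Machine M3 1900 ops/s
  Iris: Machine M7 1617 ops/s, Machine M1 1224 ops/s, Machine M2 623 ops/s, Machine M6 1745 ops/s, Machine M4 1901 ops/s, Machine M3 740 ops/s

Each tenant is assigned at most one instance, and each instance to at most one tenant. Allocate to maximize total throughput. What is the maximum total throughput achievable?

Max total: 10226 ops/s

Optimal: Apex→Machine M1 (1173 ops/s), Pioneer→Machine M2 (1653 ops/s), Ridgeline→Machine M4 (1559 ops/s), Quanta→Machine M7 (2196 ops/s), Larkspur→Machine M3 (1900 ops/s), Iris→Machine M6 (1745 ops/s) — total 1173+1653+1559+2196+1900+1745 = 10226 ops/s.
Next-best assignment: Apex→Machine M1, Pioneer→Machine M2, Ridgeline→Machine M7, Quanta→Machine M4, Larkspur→Machine M3, Iris→Machine M6 = 10192 ops/s.
Checked against all permutations: 10226 ops/s is optimal.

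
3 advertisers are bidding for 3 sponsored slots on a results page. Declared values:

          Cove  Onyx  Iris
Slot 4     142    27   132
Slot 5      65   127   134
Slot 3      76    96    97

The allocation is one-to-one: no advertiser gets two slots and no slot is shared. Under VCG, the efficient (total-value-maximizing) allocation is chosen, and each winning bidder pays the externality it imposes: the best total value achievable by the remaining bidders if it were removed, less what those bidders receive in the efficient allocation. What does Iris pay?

Iris pays $31.

Efficient allocation: Cove→Slot 4 ($142), Onyx→Slot 3 ($96), Iris→Slot 5 ($134); total welfare W = $372.
Iris receives Slot 5 at value $134, so the others get W − 134 = $238.
Without Iris: best allocation of the remaining 2 bidders over all 3 slots is Cove→Slot 4 ($142), Onyx→Slot 5 ($127), total $269.
VCG payment = (others' best without Iris) − (others' welfare with Iris) = 269 − 238 = $31.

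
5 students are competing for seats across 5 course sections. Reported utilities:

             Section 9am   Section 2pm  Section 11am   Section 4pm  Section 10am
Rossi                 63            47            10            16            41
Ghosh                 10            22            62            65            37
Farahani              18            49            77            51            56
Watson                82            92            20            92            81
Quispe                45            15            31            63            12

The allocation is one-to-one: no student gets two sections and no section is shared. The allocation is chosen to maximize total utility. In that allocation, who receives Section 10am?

Optimal: Rossi→Section 9am (63 points), Ghosh→Section 11am (62 points), Farahani→Section 10am (56 points), Watson→Section 2pm (92 points), Quispe→Section 4pm (63 points) — total 63+62+56+92+63 = 336 points.
Row-greedy (each student in turn takes its best remaining section) gives 309 points, worse by 27.
Next-best assignment: Rossi→Section 9am, Ghosh→Section 10am, Farahani→Section 11am, Watson→Section 2pm, Quispe→Section 4pm = 332 points.
Swapping Rossi↔Ghosh (Rossi→Section 11am 10 points, Ghosh→Section 9am 10 points) loses 105.
Farahani's own top section is Section 11am (77 points), but forcing Farahani→Section 11am and reassigning the rest optimally gives only 332 points — worse by 4.

Farahani receives Section 10am.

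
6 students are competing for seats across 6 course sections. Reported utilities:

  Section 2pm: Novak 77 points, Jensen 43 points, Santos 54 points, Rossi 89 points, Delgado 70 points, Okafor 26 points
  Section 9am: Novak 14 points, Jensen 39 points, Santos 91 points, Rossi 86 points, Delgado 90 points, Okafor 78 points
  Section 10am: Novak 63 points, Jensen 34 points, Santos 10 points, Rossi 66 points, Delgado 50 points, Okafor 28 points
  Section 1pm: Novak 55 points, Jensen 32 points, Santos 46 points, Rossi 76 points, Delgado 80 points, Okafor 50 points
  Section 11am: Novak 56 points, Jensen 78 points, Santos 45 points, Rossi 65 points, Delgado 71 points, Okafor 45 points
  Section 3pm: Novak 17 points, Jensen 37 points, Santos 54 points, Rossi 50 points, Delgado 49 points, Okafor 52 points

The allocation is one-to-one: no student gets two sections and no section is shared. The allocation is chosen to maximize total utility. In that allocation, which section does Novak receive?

Novak receives Section 10am.

Optimal: Novak→Section 10am (63 points), Jensen→Section 11am (78 points), Santos→Section 9am (91 points), Rossi→Section 2pm (89 points), Delgado→Section 1pm (80 points), Okafor→Section 3pm (52 points) — total 63+78+91+89+80+52 = 453 points.
Row-greedy (each student in turn takes its best remaining section) gives 424 points, worse by 29.
Next-best assignment: Novak→Section 2pm, Jensen→Section 11am, Santos→Section 9am, Rossi→Section 10am, Delgado→Section 1pm, Okafor→Section 3pm = 444 points.
Novak's own top section is Section 2pm (77 points), but forcing Novak→Section 2pm and reassigning the rest optimally gives only 444 points — worse by 9.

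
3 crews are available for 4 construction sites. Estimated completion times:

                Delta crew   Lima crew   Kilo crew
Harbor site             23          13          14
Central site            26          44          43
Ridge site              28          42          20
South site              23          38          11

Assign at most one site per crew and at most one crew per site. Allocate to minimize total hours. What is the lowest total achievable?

Minimum total: 50 hours

This is the linear assignment problem.
Optimal: Delta crew→Central site (26 hours), Lima crew→Harbor site (13 hours), Kilo crew→South site (11 hours) — total 26+13+11 = 50 hours.
Column-greedy (each site in turn goes to its cheapest remaining crew) gives 59 hours, worse by 9.
Next-best assignment: Delta crew→Ridge site, Lima crew→Harbor site, Kilo crew→South site = 52 hours.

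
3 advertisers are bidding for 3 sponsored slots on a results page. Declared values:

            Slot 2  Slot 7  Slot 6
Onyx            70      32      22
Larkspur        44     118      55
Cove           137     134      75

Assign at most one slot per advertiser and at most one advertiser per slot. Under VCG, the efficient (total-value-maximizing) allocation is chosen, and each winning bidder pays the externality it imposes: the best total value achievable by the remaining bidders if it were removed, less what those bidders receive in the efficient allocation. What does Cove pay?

Cove pays $48.

Efficient allocation: Onyx→Slot 6 ($22), Larkspur→Slot 7 ($118), Cove→Slot 2 ($137); total welfare W = $277.
Cove receives Slot 2 at value $137, so the others get W − 137 = $140.
Without Cove: best allocation of the remaining 2 bidders over all 3 slots is Onyx→Slot 2 ($70), Larkspur→Slot 7 ($118), total $188.
VCG payment = (others' best without Cove) − (others' welfare with Cove) = 188 − 140 = $48.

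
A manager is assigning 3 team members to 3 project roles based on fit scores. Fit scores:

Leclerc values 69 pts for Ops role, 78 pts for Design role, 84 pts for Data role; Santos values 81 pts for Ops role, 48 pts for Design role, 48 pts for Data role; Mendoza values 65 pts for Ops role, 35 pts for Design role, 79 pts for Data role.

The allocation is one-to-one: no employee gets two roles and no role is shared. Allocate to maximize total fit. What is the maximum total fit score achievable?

Maximum total: 238 pts

Optimal: Leclerc→Design role (78 pts), Santos→Ops role (81 pts), Mendoza→Data role (79 pts) — total 78+81+79 = 238 pts.
Row-greedy (each employee in turn takes its best remaining role) gives 200 pts, worse by 38.
Next-best assignment: Leclerc→Data role, Santos→Ops role, Mendoza→Design role = 200 pts.
Checked against all permutations: 238 pts is optimal.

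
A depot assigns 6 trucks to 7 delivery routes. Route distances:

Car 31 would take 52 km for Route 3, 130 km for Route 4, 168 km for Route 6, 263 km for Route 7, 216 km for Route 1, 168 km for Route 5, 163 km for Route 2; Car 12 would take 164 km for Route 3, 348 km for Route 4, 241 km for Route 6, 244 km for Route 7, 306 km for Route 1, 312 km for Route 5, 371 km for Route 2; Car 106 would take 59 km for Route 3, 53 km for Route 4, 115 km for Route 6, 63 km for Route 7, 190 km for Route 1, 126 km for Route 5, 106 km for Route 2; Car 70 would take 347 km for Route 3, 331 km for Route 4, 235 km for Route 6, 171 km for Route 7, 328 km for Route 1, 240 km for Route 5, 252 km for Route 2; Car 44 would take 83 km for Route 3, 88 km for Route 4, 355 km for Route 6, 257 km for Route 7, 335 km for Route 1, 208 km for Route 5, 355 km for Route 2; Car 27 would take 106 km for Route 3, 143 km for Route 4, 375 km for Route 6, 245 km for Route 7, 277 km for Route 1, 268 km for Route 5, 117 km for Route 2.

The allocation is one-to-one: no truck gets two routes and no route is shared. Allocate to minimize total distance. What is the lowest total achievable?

Minimum total: 795 km

This is the linear assignment problem.
Optimal: Car 31→Route 3 (52 km), Car 12→Route 6 (241 km), Car 106→Route 5 (126 km), Car 70→Route 7 (171 km), Car 44→Route 4 (88 km), Car 27→Route 2 (117 km) — total 52+241+126+171+88+117 = 795 km.
Min-entry greedy (repeatedly take the single cheapest remaining cell) gives 842 km, worse by 47.
Checked against all permutations: 795 km is optimal.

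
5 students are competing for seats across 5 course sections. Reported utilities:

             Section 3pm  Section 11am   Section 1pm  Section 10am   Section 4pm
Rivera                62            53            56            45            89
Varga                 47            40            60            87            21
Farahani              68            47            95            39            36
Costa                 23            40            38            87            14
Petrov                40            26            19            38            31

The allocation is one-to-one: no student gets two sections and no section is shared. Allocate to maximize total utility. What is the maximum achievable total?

Maximum total: 351 points

Optimal: Rivera→Section 4pm (89 points), Varga→Section 11am (40 points), Farahani→Section 1pm (95 points), Costa→Section 10am (87 points), Petrov→Section 3pm (40 points) — total 89+40+95+87+40 = 351 points.
Column-greedy (each section in turn goes to its best remaining student) gives 299 points, worse by 52.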